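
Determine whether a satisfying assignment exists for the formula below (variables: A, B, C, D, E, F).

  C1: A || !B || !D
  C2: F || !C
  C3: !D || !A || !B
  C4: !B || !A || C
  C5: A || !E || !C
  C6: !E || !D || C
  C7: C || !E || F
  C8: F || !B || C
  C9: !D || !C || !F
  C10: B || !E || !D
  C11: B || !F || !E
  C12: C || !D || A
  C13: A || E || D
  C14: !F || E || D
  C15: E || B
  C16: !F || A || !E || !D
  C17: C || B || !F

Branch on F: set F = true.
Branch on D: set D = false.
The clause (E) is unit, so E = true.
The clause (B) is unit, so B = true.
Branch on A: set A = true.
The clause (C) is unit, so C = true.
This assignment satisfies each clause.
A satisfying assignment: A ↦ true, B ↦ true, C ↦ true, D ↦ false, E ↦ true, F ↦ true.

Yes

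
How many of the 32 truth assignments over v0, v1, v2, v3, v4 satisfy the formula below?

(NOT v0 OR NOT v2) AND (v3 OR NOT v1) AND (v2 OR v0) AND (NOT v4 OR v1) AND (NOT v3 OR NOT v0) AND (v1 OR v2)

4

There are 2^5 = 32 truth assignments over (v0, v1, v2, v3, v4).
Split on v3. With v3 = true, the clauses containing v3 are satisfied and NOT v3 drops from the rest; 3 of the 2^4 = 16 assignments to the other variables satisfy what remains.
With v3 = false, by the same count on the reduced clause set, 1 assignment works.
(One model: v0=F, v1=F, v2=T, v3=F, v4=F.)
Total: 3 + 1 = 4.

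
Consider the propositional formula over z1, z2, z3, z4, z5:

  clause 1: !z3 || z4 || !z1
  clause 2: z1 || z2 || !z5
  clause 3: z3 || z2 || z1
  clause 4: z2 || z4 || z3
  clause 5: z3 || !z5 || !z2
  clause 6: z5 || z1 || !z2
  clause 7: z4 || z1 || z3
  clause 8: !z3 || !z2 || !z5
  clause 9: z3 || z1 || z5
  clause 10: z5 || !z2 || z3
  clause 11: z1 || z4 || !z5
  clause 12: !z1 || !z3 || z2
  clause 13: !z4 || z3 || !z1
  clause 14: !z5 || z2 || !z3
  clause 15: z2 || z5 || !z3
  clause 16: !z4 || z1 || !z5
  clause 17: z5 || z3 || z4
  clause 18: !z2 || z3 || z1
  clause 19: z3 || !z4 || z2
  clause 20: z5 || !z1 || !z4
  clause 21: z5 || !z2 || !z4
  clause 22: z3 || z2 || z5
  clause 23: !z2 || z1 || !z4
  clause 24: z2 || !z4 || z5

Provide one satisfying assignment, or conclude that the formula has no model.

UNSATISFIABLE

Branch on z3: set z3 = false.
Branch on z2: set z2 = true.
Unit clause (!z5) forces z5 = false.
But (z5) is also a unit clause — contradiction.
So z2 must be the other value — set z2 = false.
Unit clause (z1) forces z1 = true.
Unit clause (z4) forces z4 = true.
But (!z4) is also a unit clause — contradiction.
Both values of z2 lead to a conflict.
So z3 must be the other value — set z3 = true.
Branch on z4: set z4 = true.
Branch on z2: set z2 = false.
Unit clause (!z1) forces z1 = false.
Unit clause (!z5) forces z5 = false.
But (z5) is also a unit clause — contradiction.
So z2 must be the other value — set z2 = true.
Unit clause (!z5) forces z5 = false.
But (z5) is also a unit clause — contradiction.
Both values of z2 lead to a conflict.
So z4 must be the other value — set z4 = false.
Unit clause (!z1) forces z1 = false.
Unit clause (!z5) forces z5 = false.
Unit clause (!z2) forces z2 = false.
But (z2) is also a unit clause — contradiction.
Both values of z4 lead to a conflict.
Both values of z3 lead to a conflict.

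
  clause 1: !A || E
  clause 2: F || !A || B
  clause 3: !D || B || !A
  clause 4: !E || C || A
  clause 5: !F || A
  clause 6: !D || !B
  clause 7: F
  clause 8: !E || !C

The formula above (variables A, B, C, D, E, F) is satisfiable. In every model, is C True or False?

False

Suppose C = true.
The clause (F) is unit, so F = true.
The clause (A) is unit, so A = true.
The clause (E) is unit, so E = true.
But (!E) is also a unit clause — contradiction.
So every satisfying assignment has C = False.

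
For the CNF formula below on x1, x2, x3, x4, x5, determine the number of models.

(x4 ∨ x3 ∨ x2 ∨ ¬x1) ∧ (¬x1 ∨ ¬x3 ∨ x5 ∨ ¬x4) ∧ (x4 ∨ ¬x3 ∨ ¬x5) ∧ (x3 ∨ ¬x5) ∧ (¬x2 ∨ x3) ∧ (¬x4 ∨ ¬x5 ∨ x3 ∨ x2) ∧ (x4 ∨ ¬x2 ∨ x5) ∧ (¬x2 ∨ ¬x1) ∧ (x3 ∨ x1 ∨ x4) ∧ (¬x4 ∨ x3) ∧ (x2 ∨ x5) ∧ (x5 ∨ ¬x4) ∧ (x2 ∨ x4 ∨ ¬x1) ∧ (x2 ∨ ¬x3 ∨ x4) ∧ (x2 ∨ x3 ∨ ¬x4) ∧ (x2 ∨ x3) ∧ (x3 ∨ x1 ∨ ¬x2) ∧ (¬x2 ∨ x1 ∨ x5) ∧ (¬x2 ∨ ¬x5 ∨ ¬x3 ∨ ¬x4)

2

There are 2^5 = 32 truth assignments over (x1, x2, x3, x4, x5).
Split on x5. With x5 = True, the clauses containing x5 are satisfied and ¬x5 drops from the rest; 2 of the 2^4 = 16 assignments to the other variables satisfy what remains.
With x5 = False, by the same count on the reduced clause set, 0 assignments work.
(One model: x1=F, x2=F, x3=T, x4=T, x5=T.)
Total: 2 + 0 = 2.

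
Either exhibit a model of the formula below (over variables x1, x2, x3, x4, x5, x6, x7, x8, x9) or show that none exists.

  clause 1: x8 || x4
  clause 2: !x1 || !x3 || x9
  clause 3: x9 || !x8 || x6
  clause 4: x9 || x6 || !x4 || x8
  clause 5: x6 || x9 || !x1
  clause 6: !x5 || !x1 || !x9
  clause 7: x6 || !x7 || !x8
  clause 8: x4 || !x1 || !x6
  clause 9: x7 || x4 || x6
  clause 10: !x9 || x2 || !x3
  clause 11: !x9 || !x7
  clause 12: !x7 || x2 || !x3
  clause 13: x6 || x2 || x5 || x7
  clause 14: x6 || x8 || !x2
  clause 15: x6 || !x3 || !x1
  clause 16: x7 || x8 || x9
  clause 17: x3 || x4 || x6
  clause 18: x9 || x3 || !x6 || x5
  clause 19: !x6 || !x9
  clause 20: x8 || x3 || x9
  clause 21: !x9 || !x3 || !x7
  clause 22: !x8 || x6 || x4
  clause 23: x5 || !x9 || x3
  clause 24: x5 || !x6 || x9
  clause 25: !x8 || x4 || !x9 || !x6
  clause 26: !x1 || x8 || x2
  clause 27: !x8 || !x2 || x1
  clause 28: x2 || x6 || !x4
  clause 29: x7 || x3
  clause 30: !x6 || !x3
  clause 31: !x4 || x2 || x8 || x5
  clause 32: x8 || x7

Branch on x8: set x8 = true.
Branch on x9: set x9 = false.
Unit clause (x6) forces x6 = true.
Unit clause (x5) forces x5 = true.
Unit clause (!x3) forces x3 = false.
Unit clause (x7) forces x7 = true.
Branch on x4: set x4 = false.
Unit clause (!x1) forces x1 = false.
Unit clause (!x2) forces x2 = false.
This assignment satisfies each clause.

x1 ↦ false, x2 ↦ false, x3 ↦ false, x4 ↦ false, x5 ↦ true, x6 ↦ true, x7 ↦ true, x8 ↦ true, x9 ↦ false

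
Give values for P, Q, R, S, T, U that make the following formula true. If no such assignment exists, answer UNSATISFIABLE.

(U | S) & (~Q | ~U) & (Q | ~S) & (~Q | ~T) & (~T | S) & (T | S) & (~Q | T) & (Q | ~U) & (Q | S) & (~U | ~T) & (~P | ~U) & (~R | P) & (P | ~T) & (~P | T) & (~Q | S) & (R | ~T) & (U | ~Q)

Suppose U = 1.
(~Q) alone gives Q = 0.
Now (Q) is unsatisfied and unit — conflict.
That branch fails; take U = 0 instead.
(S) alone gives S = 1.
(Q) alone gives Q = 1.
Now (~Q) is unsatisfied and unit — conflict.
Neither U = 1 nor U = 0 works.

UNSATISFIABLE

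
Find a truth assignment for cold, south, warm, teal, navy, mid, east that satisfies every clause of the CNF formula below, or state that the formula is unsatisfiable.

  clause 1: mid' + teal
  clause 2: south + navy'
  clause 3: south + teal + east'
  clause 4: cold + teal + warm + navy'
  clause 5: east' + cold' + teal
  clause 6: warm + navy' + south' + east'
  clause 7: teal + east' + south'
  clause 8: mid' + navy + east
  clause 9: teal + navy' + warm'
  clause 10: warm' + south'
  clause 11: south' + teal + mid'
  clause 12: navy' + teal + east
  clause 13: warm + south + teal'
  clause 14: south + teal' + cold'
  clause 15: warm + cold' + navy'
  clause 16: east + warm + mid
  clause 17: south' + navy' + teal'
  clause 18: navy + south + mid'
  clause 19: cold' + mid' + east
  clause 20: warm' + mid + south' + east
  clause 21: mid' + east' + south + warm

Suppose mid = 0.
Suppose south = 0.
The clause (navy') is unit, so navy = 0.
Suppose teal = 0.
The clause (east') is unit, so east = 0.
The clause (warm) is unit, so warm = 1.
No clause remains; cold is free.

cold ↦ 1, south ↦ 0, warm ↦ 1, teal ↦ 0, navy ↦ 0, mid ↦ 0, east ↦ 0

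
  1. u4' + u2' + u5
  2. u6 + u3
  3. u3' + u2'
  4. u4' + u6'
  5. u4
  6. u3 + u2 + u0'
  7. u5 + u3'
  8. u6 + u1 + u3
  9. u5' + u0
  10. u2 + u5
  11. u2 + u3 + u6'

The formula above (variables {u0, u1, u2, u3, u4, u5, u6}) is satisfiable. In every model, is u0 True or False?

True

Suppose u0 = 0.
Unit clause (u4) forces u4 = 1.
Unit clause (u6') forces u6 = 0.
Unit clause (u3) forces u3 = 1.
Unit clause (u2') forces u2 = 0.
Unit clause (u5) forces u5 = 1.
That conflicts with the unit clause (u5').
So every satisfying assignment has u0 = True.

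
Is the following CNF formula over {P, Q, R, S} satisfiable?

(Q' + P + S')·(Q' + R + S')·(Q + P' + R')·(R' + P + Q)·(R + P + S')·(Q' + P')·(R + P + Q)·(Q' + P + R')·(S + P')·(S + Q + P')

Yes, satisfiable

Branch on Q: set Q = 1.
From the singleton clause (P'), P = 0.
From the singleton clause (S'), S = 0.
From the singleton clause (R'), R = 0.
All clauses are satisfied.
A satisfying assignment: P: 0,  Q: 1,  R: 0,  S: 0.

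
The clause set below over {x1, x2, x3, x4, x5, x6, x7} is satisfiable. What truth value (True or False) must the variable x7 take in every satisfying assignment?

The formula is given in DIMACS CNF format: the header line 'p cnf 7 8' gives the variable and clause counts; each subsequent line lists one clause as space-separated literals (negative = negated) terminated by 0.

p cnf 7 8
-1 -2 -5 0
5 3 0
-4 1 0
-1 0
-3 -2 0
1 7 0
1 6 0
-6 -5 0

Suppose x7 = False.
The clause (¬x1) is unit, so x1 = False.
That conflicts with the unit clause (x1).
So every satisfying assignment has x7 = True.

True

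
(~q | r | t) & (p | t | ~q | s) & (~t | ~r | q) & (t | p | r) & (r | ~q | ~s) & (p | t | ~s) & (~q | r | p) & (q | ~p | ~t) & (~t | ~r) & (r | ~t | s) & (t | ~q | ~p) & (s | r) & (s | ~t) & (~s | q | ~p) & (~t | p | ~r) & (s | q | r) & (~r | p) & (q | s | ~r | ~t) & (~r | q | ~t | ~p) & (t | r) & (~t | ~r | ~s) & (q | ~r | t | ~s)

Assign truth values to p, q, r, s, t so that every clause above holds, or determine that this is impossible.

Case t = 1:
From the singleton clause (~r), r = 0.
From the singleton clause (s), s = 1.
From the singleton clause (~q), q = 0.
From the singleton clause (~p), p = 0.
Every clause now holds.

p=0, q=0, r=0, s=1, t=1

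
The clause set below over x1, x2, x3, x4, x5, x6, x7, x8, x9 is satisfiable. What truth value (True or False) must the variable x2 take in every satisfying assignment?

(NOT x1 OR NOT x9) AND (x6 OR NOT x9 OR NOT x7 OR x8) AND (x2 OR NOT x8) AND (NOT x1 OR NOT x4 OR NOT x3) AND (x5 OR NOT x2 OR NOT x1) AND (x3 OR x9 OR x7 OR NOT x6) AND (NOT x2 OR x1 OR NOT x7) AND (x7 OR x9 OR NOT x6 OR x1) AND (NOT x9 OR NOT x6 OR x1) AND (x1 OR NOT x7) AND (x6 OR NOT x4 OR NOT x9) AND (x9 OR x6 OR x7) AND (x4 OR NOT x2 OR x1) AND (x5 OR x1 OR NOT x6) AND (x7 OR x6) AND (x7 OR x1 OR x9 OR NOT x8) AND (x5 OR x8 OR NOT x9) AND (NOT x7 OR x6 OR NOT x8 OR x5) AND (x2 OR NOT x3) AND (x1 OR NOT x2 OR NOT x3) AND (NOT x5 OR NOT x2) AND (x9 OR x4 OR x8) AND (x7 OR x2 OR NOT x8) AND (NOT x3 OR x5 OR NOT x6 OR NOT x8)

Suppose x2 = true.
From the singleton clause (NOT x5), x5 = false.
From the singleton clause (NOT x1), x1 = false.
From the singleton clause (NOT x7), x7 = false.
From the singleton clause (x4), x4 = true.
From the singleton clause (NOT x6), x6 = false.
But (x6) is also a unit clause — contradiction.
So every satisfying assignment has x2 = False.

False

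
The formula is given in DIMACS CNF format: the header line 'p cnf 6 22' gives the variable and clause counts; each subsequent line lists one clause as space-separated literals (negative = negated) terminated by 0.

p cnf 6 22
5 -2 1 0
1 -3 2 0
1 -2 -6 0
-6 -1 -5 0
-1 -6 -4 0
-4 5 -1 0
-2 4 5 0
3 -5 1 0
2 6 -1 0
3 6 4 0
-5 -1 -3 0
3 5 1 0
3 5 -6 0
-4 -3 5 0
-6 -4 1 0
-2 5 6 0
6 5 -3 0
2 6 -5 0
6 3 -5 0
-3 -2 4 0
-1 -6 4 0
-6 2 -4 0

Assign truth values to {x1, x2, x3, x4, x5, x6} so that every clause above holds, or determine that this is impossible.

x1 ↦ False; x2 ↦ True; x3 ↦ True; x4 ↦ True; x5 ↦ True; x6 ↦ False

Suppose x5 = True.
Suppose x6 = False.
From the singleton clause (x2), x2 = True.
From the singleton clause (x3), x3 = True.
From the singleton clause (¬x1), x1 = False.
From the singleton clause (x4), x4 = True.
This assignment satisfies each clause.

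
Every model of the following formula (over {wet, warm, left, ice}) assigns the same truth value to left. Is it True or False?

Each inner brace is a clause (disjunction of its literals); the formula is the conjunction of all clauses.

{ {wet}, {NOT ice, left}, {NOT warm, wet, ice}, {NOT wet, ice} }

Suppose left = false.
(wet) alone gives wet = true.
(NOT ice) alone gives ice = false.
Now (ice) is unsatisfied and unit — conflict.
So every satisfying assignment has left = True.

True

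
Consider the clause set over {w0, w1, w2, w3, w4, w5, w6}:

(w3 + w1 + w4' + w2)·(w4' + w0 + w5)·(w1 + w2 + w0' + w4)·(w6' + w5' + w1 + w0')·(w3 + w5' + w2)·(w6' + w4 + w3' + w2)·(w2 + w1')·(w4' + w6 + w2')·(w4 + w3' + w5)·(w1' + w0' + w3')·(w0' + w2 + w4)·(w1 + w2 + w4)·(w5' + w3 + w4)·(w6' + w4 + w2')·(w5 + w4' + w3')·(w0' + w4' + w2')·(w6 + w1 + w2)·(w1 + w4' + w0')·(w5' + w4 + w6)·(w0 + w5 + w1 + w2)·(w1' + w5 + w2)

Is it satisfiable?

Yes

Branch on w2: set w2 = 1.
Branch on w4: set w4 = 0.
Unit clause (w6') forces w6 = 0.
Unit clause (w5') forces w5 = 0.
Unit clause (w3') forces w3 = 0.
All clauses hold; w0, w1 can take either value.
A satisfying assignment: w0: 0; w1: 0; w2: 1; w3: 0; w4: 0; w5: 0; w6: 0.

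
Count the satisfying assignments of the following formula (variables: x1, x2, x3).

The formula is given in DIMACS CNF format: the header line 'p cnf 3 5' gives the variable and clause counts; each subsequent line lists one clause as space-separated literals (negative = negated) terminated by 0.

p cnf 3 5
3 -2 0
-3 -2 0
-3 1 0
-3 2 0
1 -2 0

2

There are 2^3 = 8 truth assignments over (x1, x2, x3).
Check each against the 5 clauses (columns in the order x1, x2, x3):
  F F F  ✓ satisfies all
  F F T  ✗ fails (¬x3 ∨ x1)
  F T F  ✗ fails (x3 ∨ ¬x2)
  F T T  ✗ fails (¬x3 ∨ ¬x2)
  T F F  ✓ satisfies all
  T F T  ✗ fails (¬x3 ∨ x2)
  T T F  ✗ fails (x3 ∨ ¬x2)
  T T T  ✗ fails (¬x3 ∨ ¬x2)
2 of the 8 rows are models.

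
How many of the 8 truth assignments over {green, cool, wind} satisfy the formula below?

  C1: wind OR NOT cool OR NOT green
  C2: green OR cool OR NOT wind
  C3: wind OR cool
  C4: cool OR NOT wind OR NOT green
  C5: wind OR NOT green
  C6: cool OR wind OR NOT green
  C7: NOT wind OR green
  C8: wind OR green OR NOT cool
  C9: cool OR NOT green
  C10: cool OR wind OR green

1

There are 2^3 = 8 truth assignments over (green, cool, wind).
Check each against the 10 clauses (columns in the order green, cool, wind):
  F F F  ✗ fails (wind OR cool)
  F F T  ✗ fails (green OR cool OR NOT wind)
  F T F  ✗ fails (wind OR green OR NOT cool)
  F T T  ✗ fails (NOT wind OR green)
  T F F  ✗ fails (wind OR cool)
  T F T  ✗ fails (cool OR NOT wind OR NOT green)
  T T F  ✗ fails (wind OR NOT cool OR NOT green)
  T T T  ✓ satisfies all
1 of the 8 rows is a model.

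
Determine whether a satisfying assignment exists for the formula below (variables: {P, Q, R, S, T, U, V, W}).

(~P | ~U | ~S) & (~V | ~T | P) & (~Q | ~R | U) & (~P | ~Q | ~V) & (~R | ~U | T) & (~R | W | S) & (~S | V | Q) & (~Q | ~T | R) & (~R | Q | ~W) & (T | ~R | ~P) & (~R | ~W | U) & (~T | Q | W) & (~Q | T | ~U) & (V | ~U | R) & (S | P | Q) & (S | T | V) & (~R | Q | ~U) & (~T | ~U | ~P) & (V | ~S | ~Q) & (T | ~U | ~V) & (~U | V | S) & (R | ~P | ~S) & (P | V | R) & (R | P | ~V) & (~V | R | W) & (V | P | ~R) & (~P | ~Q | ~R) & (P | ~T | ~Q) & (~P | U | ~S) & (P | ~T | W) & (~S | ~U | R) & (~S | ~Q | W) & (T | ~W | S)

Suppose P = 1.
Suppose U = 0.
The clause (~S) is unit, so S = 0.
Suppose Q = 0.
Suppose R = 0.
Suppose T = 1.
The clause (W) is unit, so W = 1.
No clause remains; V is free.
A satisfying assignment: P=1,  Q=0,  R=0,  S=0,  T=1,  U=0,  V=1,  W=1.

Yes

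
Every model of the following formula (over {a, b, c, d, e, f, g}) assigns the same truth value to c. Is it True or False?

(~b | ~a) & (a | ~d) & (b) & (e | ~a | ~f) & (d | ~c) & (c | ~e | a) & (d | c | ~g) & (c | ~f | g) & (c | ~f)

Suppose c = 1.
From the singleton clause (b), b = 1.
From the singleton clause (~a), a = 0.
From the singleton clause (~d), d = 0.
But (d) is also a unit clause — contradiction.
So every satisfying assignment has c = False.

False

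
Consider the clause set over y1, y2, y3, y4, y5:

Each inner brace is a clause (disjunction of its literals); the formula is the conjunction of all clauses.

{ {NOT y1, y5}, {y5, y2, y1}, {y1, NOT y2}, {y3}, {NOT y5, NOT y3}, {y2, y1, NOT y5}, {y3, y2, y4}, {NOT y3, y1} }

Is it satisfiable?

(y3) alone gives y3 = true.
(NOT y5) alone gives y5 = false.
(NOT y1) alone gives y1 = false.
Now (y1) is unsatisfied and unit — conflict.
No assignment satisfies every clause.

Unsatisfiable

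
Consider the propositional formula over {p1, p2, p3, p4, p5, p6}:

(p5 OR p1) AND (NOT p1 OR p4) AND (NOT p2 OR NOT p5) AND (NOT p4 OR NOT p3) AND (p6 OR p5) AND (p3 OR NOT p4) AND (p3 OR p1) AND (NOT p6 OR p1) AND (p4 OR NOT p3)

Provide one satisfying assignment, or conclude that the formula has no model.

UNSATISFIABLE

Try p5 = true.
Unit clause (NOT p2) forces p2 = false.
Try p1 = false.
Unit clause (p3) forces p3 = true.
Unit clause (NOT p4) forces p4 = false.
That conflicts with the unit clause (p4).
Backtrack on p1: now try p1 = true.
Unit clause (p4) forces p4 = true.
Unit clause (NOT p3) forces p3 = false.
That conflicts with the unit clause (p3).
Both values of p1 lead to a conflict.
Backtrack on p5: now try p5 = false.
Unit clause (p1) forces p1 = true.
Unit clause (p4) forces p4 = true.
Unit clause (NOT p3) forces p3 = false.
That conflicts with the unit clause (p3).
Both values of p5 lead to a conflict.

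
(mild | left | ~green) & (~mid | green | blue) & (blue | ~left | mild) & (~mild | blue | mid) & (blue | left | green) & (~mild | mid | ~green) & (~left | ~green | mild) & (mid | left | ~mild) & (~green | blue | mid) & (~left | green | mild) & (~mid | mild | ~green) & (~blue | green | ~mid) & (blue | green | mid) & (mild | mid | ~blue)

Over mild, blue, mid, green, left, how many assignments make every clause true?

There are 2^5 = 32 truth assignments over (mild, blue, mid, green, left).
Split on blue. With blue = 1, the clauses containing blue are satisfied and ~blue drops from the rest; 3 of the 2^4 = 16 assignments to the other variables satisfy what remains.
With blue = 0, by the same count on the reduced clause set, 2 assignments work.
(One model: mild=T, blue=F, mid=T, green=T, left=F.)
Total: 3 + 2 = 5.

5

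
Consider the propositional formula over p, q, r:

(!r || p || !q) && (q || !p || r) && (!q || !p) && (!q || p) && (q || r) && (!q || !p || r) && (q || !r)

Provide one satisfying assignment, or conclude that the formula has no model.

Try q = false.
From the singleton clause (r), r = true.
But (!r) is also a unit clause — contradiction.
Backtrack on q: now try q = true.
From the singleton clause (!p), p = false.
But (p) is also a unit clause — contradiction.
Either choice for q ends in contradiction.

UNSATISFIABLE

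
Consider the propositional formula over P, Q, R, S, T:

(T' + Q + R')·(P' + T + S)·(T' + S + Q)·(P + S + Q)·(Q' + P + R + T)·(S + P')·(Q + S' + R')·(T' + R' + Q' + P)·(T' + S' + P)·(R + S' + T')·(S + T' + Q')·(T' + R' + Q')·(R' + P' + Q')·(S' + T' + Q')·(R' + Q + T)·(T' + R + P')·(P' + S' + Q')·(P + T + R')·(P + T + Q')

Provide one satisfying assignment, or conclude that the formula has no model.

Suppose S = 1.
Suppose Q = 0.
From the singleton clause (R'), R = 0.
From the singleton clause (T'), T = 0.
No clause remains; P is free.

P=0; Q=0; R=0; S=1; T=0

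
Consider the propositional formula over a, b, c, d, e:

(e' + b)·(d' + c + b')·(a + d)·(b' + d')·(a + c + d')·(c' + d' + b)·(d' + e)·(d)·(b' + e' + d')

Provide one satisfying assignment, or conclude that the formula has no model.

(d) alone gives d = 1.
(b') alone gives b = 0.
(e') alone gives e = 0.
That conflicts with the unit clause (e).

UNSATISFIABLE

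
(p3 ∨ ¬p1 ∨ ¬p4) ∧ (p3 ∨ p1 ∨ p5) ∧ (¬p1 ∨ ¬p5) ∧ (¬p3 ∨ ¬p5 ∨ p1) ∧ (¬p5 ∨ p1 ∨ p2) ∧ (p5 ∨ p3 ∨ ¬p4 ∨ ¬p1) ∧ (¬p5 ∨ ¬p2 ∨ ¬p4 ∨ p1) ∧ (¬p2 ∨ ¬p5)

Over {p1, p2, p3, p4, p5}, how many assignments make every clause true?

There are 2^5 = 32 truth assignments over (p1, p2, p3, p4, p5).
Split on p2. With p2 = True, the clauses containing p2 are satisfied and ¬p2 drops from the rest; 5 of the 2^4 = 16 assignments to the other variables satisfy what remains.
With p2 = False, by the same count on the reduced clause set, 5 assignments work.
Total: 5 + 5 = 10.

10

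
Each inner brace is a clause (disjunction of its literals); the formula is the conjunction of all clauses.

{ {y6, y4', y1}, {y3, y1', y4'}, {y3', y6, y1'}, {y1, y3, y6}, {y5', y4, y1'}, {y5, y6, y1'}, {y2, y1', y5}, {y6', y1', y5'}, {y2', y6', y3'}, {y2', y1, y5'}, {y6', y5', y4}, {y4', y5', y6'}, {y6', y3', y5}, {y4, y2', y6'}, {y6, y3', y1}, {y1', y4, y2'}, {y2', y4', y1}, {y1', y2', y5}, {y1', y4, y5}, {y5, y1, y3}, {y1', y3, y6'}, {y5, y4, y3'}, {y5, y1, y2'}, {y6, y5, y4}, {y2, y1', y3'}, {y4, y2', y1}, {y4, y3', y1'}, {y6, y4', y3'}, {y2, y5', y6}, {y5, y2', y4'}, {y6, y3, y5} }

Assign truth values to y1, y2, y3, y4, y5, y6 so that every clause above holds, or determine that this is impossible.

Suppose y6 = 1.
Suppose y1 = 0.
Suppose y2 = 0.
Suppose y5 = 0.
(y3') alone gives y3 = 0.
Now (y3) is unsatisfied and unit — conflict.
So y5 must be the other value — set y5 = 1.
(y4) alone gives y4 = 1.
Now (y4') is unsatisfied and unit — conflict.
Either choice for y5 ends in contradiction.
So y2 must be the other value — set y2 = 1.
(y3') alone gives y3 = 0.
(y5') alone gives y5 = 0.
Now (y5) is unsatisfied and unit — conflict.
Either choice for y2 ends in contradiction.
So y1 must be the other value — set y1 = 1.
(y5') alone gives y5 = 0.
(y2) alone gives y2 = 1.
Now (y2') is unsatisfied and unit — conflict.
Either choice for y1 ends in contradiction.
So y6 must be the other value — set y6 = 0.
Suppose y4 = 0.
(y5) alone gives y5 = 1.
(y1') alone gives y1 = 0.
(y3) alone gives y3 = 1.
Now (y3') is unsatisfied and unit — conflict.
So y4 must be the other value — set y4 = 1.
(y1) alone gives y1 = 1.
(y3) alone gives y3 = 1.
Now (y3') is unsatisfied and unit — conflict.
Either choice for y4 ends in contradiction.
Either choice for y6 ends in contradiction.

UNSATISFIABLE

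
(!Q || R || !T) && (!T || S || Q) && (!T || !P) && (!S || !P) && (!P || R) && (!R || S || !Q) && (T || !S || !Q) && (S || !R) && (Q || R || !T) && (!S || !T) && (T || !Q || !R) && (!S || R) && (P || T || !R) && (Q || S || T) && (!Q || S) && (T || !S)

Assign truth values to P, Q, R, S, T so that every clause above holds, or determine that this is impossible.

UNSATISFIABLE

Suppose T = false.
The clause (!S) is unit, so S = false.
The clause (!R) is unit, so R = false.
The clause (!P) is unit, so P = false.
The clause (Q) is unit, so Q = true.
Now (!Q) is unsatisfied and unit — conflict.
Backtrack on T: now try T = true.
The clause (!P) is unit, so P = false.
The clause (!S) is unit, so S = false.
The clause (Q) is unit, so Q = true.
Now (!Q) is unsatisfied and unit — conflict.
Either choice for T ends in contradiction.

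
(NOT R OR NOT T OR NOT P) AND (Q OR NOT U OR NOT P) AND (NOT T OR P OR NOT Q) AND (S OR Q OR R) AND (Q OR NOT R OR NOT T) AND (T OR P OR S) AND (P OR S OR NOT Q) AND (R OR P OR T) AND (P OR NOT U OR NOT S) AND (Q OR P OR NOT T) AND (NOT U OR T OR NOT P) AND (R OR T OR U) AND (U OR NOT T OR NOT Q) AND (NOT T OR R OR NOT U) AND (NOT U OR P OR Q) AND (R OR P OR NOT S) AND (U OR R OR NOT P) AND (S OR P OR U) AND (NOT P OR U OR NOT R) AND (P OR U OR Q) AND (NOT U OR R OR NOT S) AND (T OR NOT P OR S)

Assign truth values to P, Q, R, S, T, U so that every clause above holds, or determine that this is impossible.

Try R = true.
Try T = false.
Try P = false.
The clause (S) is unit, so S = true.
The clause (NOT U) is unit, so U = false.
The clause (Q) is unit, so Q = true.
This assignment satisfies each clause.

P ↦ false; Q ↦ true; R ↦ true; S ↦ true; T ↦ false; U ↦ false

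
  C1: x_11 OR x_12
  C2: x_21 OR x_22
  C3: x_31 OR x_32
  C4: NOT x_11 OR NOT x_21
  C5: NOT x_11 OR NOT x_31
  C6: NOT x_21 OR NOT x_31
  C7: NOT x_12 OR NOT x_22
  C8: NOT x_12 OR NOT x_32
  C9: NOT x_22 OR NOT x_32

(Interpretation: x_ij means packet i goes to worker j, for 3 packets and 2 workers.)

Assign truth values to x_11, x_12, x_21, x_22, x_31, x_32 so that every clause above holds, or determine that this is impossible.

Case x_11 = true:
From the singleton clause (NOT x_21), x_21 = false.
From the singleton clause (x_22), x_22 = true.
From the singleton clause (NOT x_31), x_31 = false.
From the singleton clause (x_32), x_32 = true.
But (NOT x_32) is also a unit clause — contradiction.
Undo x_11 and try x_11 = false.
From the singleton clause (x_12), x_12 = true.
From the singleton clause (NOT x_22), x_22 = false.
From the singleton clause (x_21), x_21 = true.
From the singleton clause (NOT x_31), x_31 = false.
From the singleton clause (x_32), x_32 = true.
But (NOT x_32) is also a unit clause — contradiction.
Neither x_11 = true nor x_11 = false works.

UNSATISFIABLE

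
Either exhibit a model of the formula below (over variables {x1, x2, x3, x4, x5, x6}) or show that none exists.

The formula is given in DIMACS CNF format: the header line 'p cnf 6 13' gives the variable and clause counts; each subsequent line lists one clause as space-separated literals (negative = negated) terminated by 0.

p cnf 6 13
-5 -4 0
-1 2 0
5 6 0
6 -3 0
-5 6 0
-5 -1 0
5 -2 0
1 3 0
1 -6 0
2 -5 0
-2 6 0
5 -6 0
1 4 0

Case x5 = False:
From the singleton clause (x6), x6 = True.
Now (¬x6) is unsatisfied and unit — conflict.
So x5 must be the other value — set x5 = True.
From the singleton clause (¬x4), x4 = False.
From the singleton clause (x6), x6 = True.
From the singleton clause (¬x1), x1 = False.
Now (x1) is unsatisfied and unit — conflict.
Neither x5 = True nor x5 = False works.

UNSATISFIABLE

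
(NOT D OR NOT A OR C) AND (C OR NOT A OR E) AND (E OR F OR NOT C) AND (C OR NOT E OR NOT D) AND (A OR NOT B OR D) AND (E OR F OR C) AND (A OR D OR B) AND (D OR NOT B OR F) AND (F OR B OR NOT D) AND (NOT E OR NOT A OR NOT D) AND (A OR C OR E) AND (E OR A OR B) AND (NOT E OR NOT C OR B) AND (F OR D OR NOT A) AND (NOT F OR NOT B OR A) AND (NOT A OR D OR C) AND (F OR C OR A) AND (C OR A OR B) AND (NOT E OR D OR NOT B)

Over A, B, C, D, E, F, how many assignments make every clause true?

There are 2^6 = 64 truth assignments over (A, B, C, D, E, F).
Split on B. With B = true, the clauses containing B are satisfied and NOT B drops from the rest; 3 of the 2^5 = 32 assignments to the other variables satisfy what remains.
With B = false, by the same count on the reduced clause set, 2 assignments work.
Total: 3 + 2 = 5.

5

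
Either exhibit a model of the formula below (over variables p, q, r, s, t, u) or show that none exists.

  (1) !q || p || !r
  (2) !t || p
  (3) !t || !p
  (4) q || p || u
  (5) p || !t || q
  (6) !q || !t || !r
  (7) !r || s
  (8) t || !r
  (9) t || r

Try t = false.
Unit clause (!r) forces r = false.
But (r) is also a unit clause — contradiction.
Backtrack on t: now try t = true.
Unit clause (p) forces p = true.
But (!p) is also a unit clause — contradiction.
Neither t = true nor t = false works.

UNSATISFIABLE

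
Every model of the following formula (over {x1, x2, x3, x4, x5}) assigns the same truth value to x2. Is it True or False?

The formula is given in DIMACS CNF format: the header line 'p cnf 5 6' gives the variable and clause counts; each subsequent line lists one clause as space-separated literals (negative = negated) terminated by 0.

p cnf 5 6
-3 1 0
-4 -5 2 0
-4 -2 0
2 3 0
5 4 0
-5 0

False

Suppose x2 = True.
From the singleton clause (¬x4), x4 = False.
From the singleton clause (x5), x5 = True.
Now (¬x5) is unsatisfied and unit — conflict.
So every satisfying assignment has x2 = False.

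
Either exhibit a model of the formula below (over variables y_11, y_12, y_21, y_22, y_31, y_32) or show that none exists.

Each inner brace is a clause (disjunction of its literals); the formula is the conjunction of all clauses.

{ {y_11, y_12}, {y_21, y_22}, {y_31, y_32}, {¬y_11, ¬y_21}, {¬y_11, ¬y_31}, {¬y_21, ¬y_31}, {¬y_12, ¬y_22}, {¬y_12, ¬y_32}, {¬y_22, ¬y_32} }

Case y_11 = True:
From the singleton clause (¬y_21), y_21 = False.
From the singleton clause (y_22), y_22 = True.
From the singleton clause (¬y_31), y_31 = False.
From the singleton clause (y_32), y_32 = True.
Now (¬y_32) is unsatisfied and unit — conflict.
Backtrack on y_11: now try y_11 = False.
From the singleton clause (y_12), y_12 = True.
From the singleton clause (¬y_22), y_22 = False.
From the singleton clause (y_21), y_21 = True.
From the singleton clause (¬y_31), y_31 = False.
From the singleton clause (y_32), y_32 = True.
Now (¬y_32) is unsatisfied and unit — conflict.
Both values of y_11 lead to a conflict.

UNSATISFIABLE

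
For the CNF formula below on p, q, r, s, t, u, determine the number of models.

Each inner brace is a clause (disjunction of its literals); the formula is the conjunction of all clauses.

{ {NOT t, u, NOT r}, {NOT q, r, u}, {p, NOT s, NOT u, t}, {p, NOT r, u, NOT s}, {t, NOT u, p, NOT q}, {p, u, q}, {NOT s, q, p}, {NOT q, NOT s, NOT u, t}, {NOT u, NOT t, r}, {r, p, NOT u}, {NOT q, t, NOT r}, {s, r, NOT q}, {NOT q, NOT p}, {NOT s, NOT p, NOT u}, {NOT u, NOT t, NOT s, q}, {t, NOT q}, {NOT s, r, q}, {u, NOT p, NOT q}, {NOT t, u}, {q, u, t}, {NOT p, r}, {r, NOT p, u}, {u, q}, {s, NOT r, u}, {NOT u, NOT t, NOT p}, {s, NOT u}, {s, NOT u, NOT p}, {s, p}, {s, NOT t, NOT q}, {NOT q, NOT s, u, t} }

1

There are 2^6 = 64 truth assignments over (p, q, r, s, t, u).
Split on p. With p = true, the clauses containing p are satisfied and NOT p drops from the rest; 0 of the 2^5 = 32 assignments to the other variables satisfy what remains.
With p = false, by the same count on the reduced clause set, 1 assignment works.
(One model: p=F, q=T, r=T, s=T, t=T, u=T.)
Total: 0 + 1 = 1.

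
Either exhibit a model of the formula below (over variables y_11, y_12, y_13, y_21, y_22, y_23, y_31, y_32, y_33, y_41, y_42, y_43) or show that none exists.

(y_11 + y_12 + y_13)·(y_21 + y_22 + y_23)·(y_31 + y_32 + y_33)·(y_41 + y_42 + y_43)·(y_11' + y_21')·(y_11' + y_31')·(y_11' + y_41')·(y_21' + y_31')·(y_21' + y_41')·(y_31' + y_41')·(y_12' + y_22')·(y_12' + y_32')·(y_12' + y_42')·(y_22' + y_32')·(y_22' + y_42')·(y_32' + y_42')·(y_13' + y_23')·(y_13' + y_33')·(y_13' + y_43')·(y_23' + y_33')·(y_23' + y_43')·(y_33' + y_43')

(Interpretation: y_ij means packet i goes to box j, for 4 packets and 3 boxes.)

UNSATISFIABLE

Suppose y_11 = 0.
Suppose y_12 = 1.
Unit clause (y_22') forces y_22 = 0.
Unit clause (y_32') forces y_32 = 0.
Unit clause (y_42') forces y_42 = 0.
Suppose y_21 = 1.
Unit clause (y_31') forces y_31 = 0.
Unit clause (y_33) forces y_33 = 1.
Unit clause (y_41') forces y_41 = 0.
Unit clause (y_43) forces y_43 = 1.
But (y_43') is also a unit clause — contradiction.
So y_21 must be the other value — set y_21 = 0.
Unit clause (y_23) forces y_23 = 1.
Unit clause (y_13') forces y_13 = 0.
Unit clause (y_33') forces y_33 = 0.
Unit clause (y_31) forces y_31 = 1.
Unit clause (y_41') forces y_41 = 0.
Unit clause (y_43) forces y_43 = 1.
But (y_43') is also a unit clause — contradiction.
Both values of y_21 lead to a conflict.
So y_12 must be the other value — set y_12 = 0.
Unit clause (y_13) forces y_13 = 1.
Unit clause (y_23') forces y_23 = 0.
Unit clause (y_33') forces y_33 = 0.
Unit clause (y_43') forces y_43 = 0.
Suppose y_21 = 1.
Unit clause (y_31') forces y_31 = 0.
Unit clause (y_32) forces y_32 = 1.
Unit clause (y_41') forces y_41 = 0.
Unit clause (y_42) forces y_42 = 1.
But (y_42') is also a unit clause — contradiction.
So y_21 must be the other value — set y_21 = 0.
Unit clause (y_22) forces y_22 = 1.
Unit clause (y_32') forces y_32 = 0.
Unit clause (y_31) forces y_31 = 1.
Unit clause (y_41') forces y_41 = 0.
Unit clause (y_42) forces y_42 = 1.
But (y_42') is also a unit clause — contradiction.
Both values of y_21 lead to a conflict.
Both values of y_12 lead to a conflict.
So y_11 must be the other value — set y_11 = 1.
Unit clause (y_21') forces y_21 = 0.
Unit clause (y_31') forces y_31 = 0.
Unit clause (y_41') forces y_41 = 0.
Suppose y_22 = 1.
Unit clause (y_12') forces y_12 = 0.
Unit clause (y_32') forces y_32 = 0.
Unit clause (y_33) forces y_33 = 1.
Unit clause (y_42') forces y_42 = 0.
Unit clause (y_43) forces y_43 = 1.
But (y_43') is also a unit clause — contradiction.
So y_22 must be the other value — set y_22 = 0.
Unit clause (y_23) forces y_23 = 1.
Unit clause (y_13') forces y_13 = 0.
Unit clause (y_33') forces y_33 = 0.
Unit clause (y_32) forces y_32 = 1.
Unit clause (y_12') forces y_12 = 0.
Unit clause (y_42') forces y_42 = 0.
Unit clause (y_43) forces y_43 = 1.
But (y_43') is also a unit clause — contradiction.
Both values of y_22 lead to a conflict.
Both values of y_11 lead to a conflict.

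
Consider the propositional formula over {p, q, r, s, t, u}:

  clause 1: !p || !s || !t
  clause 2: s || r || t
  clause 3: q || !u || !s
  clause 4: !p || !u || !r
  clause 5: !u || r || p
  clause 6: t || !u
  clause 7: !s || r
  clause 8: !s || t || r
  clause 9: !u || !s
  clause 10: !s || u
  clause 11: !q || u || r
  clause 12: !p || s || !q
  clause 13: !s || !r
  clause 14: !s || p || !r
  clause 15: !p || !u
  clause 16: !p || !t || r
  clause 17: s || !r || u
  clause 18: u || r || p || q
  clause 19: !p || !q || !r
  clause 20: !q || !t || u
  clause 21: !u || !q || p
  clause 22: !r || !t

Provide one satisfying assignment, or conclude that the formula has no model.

UNSATISFIABLE

Suppose t = true.
The clause (!r) is unit, so r = false.
The clause (!s) is unit, so s = false.
The clause (!p) is unit, so p = false.
The clause (!u) is unit, so u = false.
The clause (!q) is unit, so q = false.
Now (q) is unsatisfied and unit — conflict.
Undo t and try t = false.
The clause (!u) is unit, so u = false.
The clause (!s) is unit, so s = false.
The clause (r) is unit, so r = true.
Now (!r) is unsatisfied and unit — conflict.
Both values of t lead to a conflict.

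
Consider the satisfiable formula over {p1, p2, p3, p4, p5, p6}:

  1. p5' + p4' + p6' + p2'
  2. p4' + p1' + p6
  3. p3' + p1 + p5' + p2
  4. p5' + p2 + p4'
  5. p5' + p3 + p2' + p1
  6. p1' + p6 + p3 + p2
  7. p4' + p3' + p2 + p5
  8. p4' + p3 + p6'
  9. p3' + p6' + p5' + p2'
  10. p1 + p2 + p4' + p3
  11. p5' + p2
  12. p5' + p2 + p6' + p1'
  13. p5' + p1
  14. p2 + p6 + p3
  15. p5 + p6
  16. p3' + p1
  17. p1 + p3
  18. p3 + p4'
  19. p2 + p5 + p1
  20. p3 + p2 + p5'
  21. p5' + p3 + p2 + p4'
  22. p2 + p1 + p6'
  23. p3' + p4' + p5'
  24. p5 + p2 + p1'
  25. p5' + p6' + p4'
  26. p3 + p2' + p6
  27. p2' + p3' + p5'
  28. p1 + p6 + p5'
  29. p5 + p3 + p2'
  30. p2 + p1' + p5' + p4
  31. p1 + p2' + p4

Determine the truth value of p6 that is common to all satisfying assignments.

Suppose p6 = 0.
Unit clause (p5) forces p5 = 1.
Unit clause (p2) forces p2 = 1.
Unit clause (p1) forces p1 = 1.
Unit clause (p4') forces p4 = 0.
Unit clause (p3) forces p3 = 1.
Now (p3') is unsatisfied and unit — conflict.
So every satisfying assignment has p6 = True.

True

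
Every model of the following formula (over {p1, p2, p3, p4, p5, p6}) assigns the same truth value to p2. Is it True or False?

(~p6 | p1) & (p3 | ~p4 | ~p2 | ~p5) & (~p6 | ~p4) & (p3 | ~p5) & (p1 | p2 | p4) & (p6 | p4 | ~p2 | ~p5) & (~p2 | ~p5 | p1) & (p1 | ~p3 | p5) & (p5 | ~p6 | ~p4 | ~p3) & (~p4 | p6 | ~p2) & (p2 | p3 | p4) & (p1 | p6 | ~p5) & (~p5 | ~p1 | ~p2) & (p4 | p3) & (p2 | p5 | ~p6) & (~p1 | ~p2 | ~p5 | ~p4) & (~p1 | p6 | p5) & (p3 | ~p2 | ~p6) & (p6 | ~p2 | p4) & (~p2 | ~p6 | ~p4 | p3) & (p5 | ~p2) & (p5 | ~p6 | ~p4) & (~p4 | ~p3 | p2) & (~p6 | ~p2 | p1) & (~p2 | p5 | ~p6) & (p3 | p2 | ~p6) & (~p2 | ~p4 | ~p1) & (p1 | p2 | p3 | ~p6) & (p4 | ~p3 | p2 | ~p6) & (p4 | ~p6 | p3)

False

Suppose p2 = 1.
From the singleton clause (p5), p5 = 1.
From the singleton clause (p3), p3 = 1.
From the singleton clause (p1), p1 = 1.
Now (~p1) is unsatisfied and unit — conflict.
So every satisfying assignment has p2 = False.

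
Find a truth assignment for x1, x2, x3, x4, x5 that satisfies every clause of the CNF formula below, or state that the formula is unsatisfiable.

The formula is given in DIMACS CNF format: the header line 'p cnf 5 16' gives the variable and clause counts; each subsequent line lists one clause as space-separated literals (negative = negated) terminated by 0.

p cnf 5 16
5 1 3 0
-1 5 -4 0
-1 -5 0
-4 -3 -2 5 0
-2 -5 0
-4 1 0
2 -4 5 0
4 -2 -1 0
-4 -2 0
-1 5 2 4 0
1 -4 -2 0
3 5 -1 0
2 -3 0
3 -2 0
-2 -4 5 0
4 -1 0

x1=False, x2=True, x3=True, x4=False, x5=False

Branch on x1: set x1 = False.
From the singleton clause (¬x4), x4 = False.
Branch on x5: set x5 = False.
From the singleton clause (x3), x3 = True.
From the singleton clause (x2), x2 = True.
This assignment satisfies each clause.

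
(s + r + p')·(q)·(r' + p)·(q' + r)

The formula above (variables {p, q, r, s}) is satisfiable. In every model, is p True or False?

True

Suppose p = 0.
Unit clause (q) forces q = 1.
Unit clause (r') forces r = 0.
That conflicts with the unit clause (r).
So every satisfying assignment has p = True.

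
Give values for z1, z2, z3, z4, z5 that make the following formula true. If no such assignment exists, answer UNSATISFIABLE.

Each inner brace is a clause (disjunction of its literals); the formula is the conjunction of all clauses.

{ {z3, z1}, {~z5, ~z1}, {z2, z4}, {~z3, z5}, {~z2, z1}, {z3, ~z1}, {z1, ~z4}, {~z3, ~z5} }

Case z3 = 1:
From the singleton clause (z5), z5 = 1.
That conflicts with the unit clause (~z5).
So z3 must be the other value — set z3 = 0.
From the singleton clause (z1), z1 = 1.
That conflicts with the unit clause (~z1).
Both values of z3 lead to a conflict.

UNSATISFIABLE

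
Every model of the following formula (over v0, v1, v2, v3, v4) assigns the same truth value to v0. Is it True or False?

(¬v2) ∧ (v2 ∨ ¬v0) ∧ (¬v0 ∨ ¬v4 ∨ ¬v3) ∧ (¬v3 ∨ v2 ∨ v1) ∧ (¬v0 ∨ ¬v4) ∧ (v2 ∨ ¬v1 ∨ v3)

Suppose v0 = True.
From the singleton clause (¬v2), v2 = False.
But (v2) is also a unit clause — contradiction.
So every satisfying assignment has v0 = False.

False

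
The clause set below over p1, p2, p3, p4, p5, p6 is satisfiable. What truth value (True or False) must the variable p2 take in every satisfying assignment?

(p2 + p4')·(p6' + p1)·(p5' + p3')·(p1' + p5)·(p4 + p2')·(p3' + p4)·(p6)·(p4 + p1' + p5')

Suppose p2 = 0.
The clause (p4') is unit, so p4 = 0.
The clause (p3') is unit, so p3 = 0.
The clause (p6) is unit, so p6 = 1.
The clause (p1) is unit, so p1 = 1.
The clause (p5) is unit, so p5 = 1.
Now (p5') is unsatisfied and unit — conflict.
So every satisfying assignment has p2 = True.

True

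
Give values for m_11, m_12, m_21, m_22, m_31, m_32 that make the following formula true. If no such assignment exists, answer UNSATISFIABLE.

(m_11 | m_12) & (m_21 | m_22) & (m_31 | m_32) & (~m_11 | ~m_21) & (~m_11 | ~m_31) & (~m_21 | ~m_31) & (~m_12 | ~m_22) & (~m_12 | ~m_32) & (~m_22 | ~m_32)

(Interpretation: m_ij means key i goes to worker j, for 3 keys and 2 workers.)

Case m_11 = 1:
From the singleton clause (~m_21), m_21 = 0.
From the singleton clause (m_22), m_22 = 1.
From the singleton clause (~m_31), m_31 = 0.
From the singleton clause (m_32), m_32 = 1.
But (~m_32) is also a unit clause — contradiction.
Undo m_11 and try m_11 = 0.
From the singleton clause (m_12), m_12 = 1.
From the singleton clause (~m_22), m_22 = 0.
From the singleton clause (m_21), m_21 = 1.
From the singleton clause (~m_31), m_31 = 0.
From the singleton clause (m_32), m_32 = 1.
But (~m_32) is also a unit clause — contradiction.
Both values of m_11 lead to a conflict.

UNSATISFIABLE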